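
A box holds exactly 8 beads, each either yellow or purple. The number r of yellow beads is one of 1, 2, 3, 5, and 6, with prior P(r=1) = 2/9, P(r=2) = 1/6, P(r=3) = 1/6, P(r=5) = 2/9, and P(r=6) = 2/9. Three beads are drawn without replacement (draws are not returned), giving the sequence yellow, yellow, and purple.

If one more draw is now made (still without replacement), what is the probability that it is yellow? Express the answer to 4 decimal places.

0.5842

The likelihood of the observed sequence under each hypothesis: P(data | r = 1) = (1/8)(0/7) = 0; P(data | r = 2) = (2/8)(1/7)(6/6) = 0.035714; P(data | r = 3) = (3/8)(2/7)(5/6) = 0.089286; P(data | r = 5) = (5/8)(4/7)(3/6) = 0.17857; P(data | r = 6) = (6/8)(5/7)(2/6) = 0.17857.
Weighting by the prior gives 2/9 · 0 = 0, 1/6 · 0.035714 = 0.0059524, 1/6 · 0.089286 = 0.014881, 2/9 · 0.17857 = 0.039683, 2/9 · 0.17857 = 0.039683; summing to 0.1002.
Normalising, the posterior is P(r = 1 | data) = 0, P(r = 2 | data) = 0.059406, P(r = 3 | data) = 0.14851, P(r = 5 | data) = 0.39604, P(r = 6 | data) = 0.39604.
The predictive probability is P(yellow next | data) = (0)(0.059406) + (1/5)(0.14851) + (3/5)(0.39604) + (4/5)(0.39604) = 0.58416.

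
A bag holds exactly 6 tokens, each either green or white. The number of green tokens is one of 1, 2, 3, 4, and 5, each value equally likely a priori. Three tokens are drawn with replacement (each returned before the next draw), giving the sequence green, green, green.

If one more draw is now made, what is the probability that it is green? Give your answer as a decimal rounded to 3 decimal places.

0.725

Compute the likelihood of the observed sequence for each case: P(data | r = 1) = (1/6)(1/6)(1/6) = 0.0046296; P(data | r = 2) = (2/6)(2/6)(2/6) = 0.037037; P(data | r = 3) = (3/6)(3/6)(3/6) = 0.125; P(data | r = 4) = (4/6)(4/6)(4/6) = 0.2963; P(data | r = 5) = (5/6)(5/6)(5/6) = 0.5787.
Multiplying each by its prior: 1/5 · 0.0046296 = 0.00092593, 1/5 · 0.037037 = 0.0074074, 1/5 · 0.125 = 0.025, 1/5 · 0.2963 = 0.059259, 1/5 · 0.5787 = 0.11574; these sum to 0.20833.
Dividing through by the total gives posterior P(r = 1 | data) = 0.0044444, P(r = 2 | data) = 0.035556, P(r = 3 | data) = 0.12, P(r = 4 | data) = 0.28444, P(r = 5 | data) = 0.55556.
So P(green next | data) = Σ P(green next | H) P(H | data) = (1/6)(0.0044444) + (1/3)(0.035556) + (1/2)(0.12) + (2/3)(0.28444) + (5/6)(0.55556) = 0.72519.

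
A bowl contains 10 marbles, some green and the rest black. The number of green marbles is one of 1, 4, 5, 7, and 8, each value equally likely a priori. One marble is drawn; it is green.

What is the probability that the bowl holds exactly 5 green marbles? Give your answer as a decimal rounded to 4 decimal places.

The likelihood of this draw under each hypothesis: P(data | r = 1) = (1/10) = 1/10; P(data | r = 4) = (4/10) = 2/5; P(data | r = 5) = (5/10) = 1/2; P(data | r = 7) = (7/10) = 7/10; P(data | r = 8) = (8/10) = 4/5.
Weighting by the prior gives 1/5 · 1/10 = 1/50, 1/5 · 2/5 = 2/25, 1/5 · 1/2 = 1/10, 1/5 · 7/10 = 7/50, 1/5 · 4/5 = 4/25; summing to 1/2.
So P(r = 5 | data) = (1/10) / (1/2) = 1/5.

0.2000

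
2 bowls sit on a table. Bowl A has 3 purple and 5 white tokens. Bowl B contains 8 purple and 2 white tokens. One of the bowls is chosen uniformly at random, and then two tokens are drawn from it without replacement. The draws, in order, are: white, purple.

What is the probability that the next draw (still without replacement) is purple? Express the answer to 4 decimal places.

0.5494

Under each hypothesis, the probability of the observed sequence is: P(data | bowl A) = (5/8)(3/7) = 0.26786; P(data | bowl B) = (2/10)(8/9) = 0.17778.
The prior-weighted likelihoods are 1/2 · 0.26786 = 0.13393, 1/2 · 0.17778 = 0.088889; with total 0.22282.
Normalising, the posterior is P(bowl A | data) = 0.60107, P(bowl B | data) = 0.39893.
Averaging over the posterior, P(purple next | data) = (1/3)(0.60107) + (7/8)(0.39893) = 0.54942.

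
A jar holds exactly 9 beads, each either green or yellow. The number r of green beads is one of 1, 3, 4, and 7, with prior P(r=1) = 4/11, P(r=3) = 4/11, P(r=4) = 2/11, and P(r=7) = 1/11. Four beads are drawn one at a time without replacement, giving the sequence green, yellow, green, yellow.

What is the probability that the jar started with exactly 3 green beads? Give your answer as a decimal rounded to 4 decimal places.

0.5607

Compute the likelihood of the observed sequence for each case: P(data | r = 1) = (1/9)(8/8)(0/7) = 0; P(data | r = 3) = (3/9)(6/8)(2/7)(5/6) = 0.059524; P(data | r = 4) = (4/9)(5/8)(3/7)(4/6) = 0.079365; P(data | r = 7) = (7/9)(2/8)(6/7)(1/6) = 0.027778.
Multiplying each by its prior: 4/11 · 0 = 0, 4/11 · 0.059524 = 0.021645, 2/11 · 0.079365 = 0.01443, 1/11 · 0.027778 = 0.0025253; these sum to 0.0386.
By Bayes' rule, P(r = 3 | data) = (0.021645) / (0.0386) = 0.56075.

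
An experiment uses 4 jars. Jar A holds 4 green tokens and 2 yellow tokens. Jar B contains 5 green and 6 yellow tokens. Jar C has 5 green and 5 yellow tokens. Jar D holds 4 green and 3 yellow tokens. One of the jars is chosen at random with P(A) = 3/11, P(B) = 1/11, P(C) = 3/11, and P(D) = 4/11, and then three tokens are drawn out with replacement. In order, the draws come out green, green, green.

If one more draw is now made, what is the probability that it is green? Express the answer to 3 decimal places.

For each hypothesis, P(data | H) works out to: P(data | jar A) = (4/6)(4/6)(4/6) = 0.2963; P(data | jar B) = (5/11)(5/11)(5/11) = 0.093914; P(data | jar C) = (5/10)(5/10)(5/10) = 0.125; P(data | jar D) = (4/7)(4/7)(4/7) = 0.18659.
The prior-weighted likelihoods are 3/11 · 0.2963 = 0.080808, 1/11 · 0.093914 = 0.0085377, 3/11 · 0.125 = 0.034091, 4/11 · 0.18659 = 0.067851; with total 0.19129.
Dividing through by the total gives posterior P(jar A | data) = 0.42244, P(jar B | data) = 0.044633, P(jar C | data) = 0.17822, P(jar D | data) = 0.3547.
Averaging over the posterior, P(green next | data) = (2/3)(0.42244) + (5/11)(0.044633) + (1/2)(0.17822) + (4/7)(0.3547) = 0.59371.

0.594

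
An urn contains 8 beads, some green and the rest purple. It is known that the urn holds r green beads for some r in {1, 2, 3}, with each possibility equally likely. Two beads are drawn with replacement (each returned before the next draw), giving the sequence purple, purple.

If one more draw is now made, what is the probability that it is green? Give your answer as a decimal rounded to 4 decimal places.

The likelihood of the observed sequence under each hypothesis: P(data | r = 1) = (7/8)(7/8) = 49/64; P(data | r = 2) = (6/8)(6/8) = 9/16; P(data | r = 3) = (5/8)(5/8) = 25/64.
Multiplying each by its prior: 1/3 · 49/64 = 49/192, 1/3 · 9/16 = 3/16, 1/3 · 25/64 = 25/192; these sum to 55/96.
The posterior is then P(r = 1 | data) = 49/110, P(r = 2 | data) = 18/55, P(r = 3 | data) = 5/22.
The predictive probability is P(green next | data) = (1/8)(49/110) + (1/4)(18/55) + (3/8)(5/22) = 49/220.

0.2227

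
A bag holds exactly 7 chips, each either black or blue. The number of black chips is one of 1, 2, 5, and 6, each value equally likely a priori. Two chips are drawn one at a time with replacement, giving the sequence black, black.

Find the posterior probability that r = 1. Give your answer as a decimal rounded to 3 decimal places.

0.015

For each hypothesis, P(data | H) works out to: P(data | r = 1) = (1/7)(1/7) = 1/49; P(data | r = 2) = (2/7)(2/7) = 4/49; P(data | r = 5) = (5/7)(5/7) = 25/49; P(data | r = 6) = (6/7)(6/7) = 36/49.
The prior-weighted likelihoods are 1/4 · 1/49 = 1/196, 1/4 · 4/49 = 1/49, 1/4 · 25/49 = 25/196, 1/4 · 36/49 = 9/49; these sum to 33/98.
So P(r = 1 | data) = (1/196) / (33/98) = 1/66.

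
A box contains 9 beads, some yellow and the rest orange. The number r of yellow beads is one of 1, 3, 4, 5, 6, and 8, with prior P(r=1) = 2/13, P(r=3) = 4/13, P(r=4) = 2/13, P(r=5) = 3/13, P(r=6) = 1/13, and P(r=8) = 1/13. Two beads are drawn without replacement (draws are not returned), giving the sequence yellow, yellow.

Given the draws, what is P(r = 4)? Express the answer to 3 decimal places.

0.124

Compute the likelihood of the observed sequence for each case: P(data | r = 1) = (1/9)(0/8) = 0; P(data | r = 3) = (3/9)(2/8) = 1/12; P(data | r = 4) = (4/9)(3/8) = 1/6; P(data | r = 5) = (5/9)(4/8) = 5/18; P(data | r = 6) = (6/9)(5/8) = 5/12; P(data | r = 8) = (8/9)(7/8) = 7/9.
Multiplying each by its prior: 2/13 · 0 = 0, 4/13 · 1/12 = 1/39, 2/13 · 1/6 = 1/39, 3/13 · 5/18 = 5/78, 1/13 · 5/12 = 5/156, 1/13 · 7/9 = 7/117; summing to 97/468.
Hence P(r = 4 | data) = (1/39) / (97/468) = 12/97.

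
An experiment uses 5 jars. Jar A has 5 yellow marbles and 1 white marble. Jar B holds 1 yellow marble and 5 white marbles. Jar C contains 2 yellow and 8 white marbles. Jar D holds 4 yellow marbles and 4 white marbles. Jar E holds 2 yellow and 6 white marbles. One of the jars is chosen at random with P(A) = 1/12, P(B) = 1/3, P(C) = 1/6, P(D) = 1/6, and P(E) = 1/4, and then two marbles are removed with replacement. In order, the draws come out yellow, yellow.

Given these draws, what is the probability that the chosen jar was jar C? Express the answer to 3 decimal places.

0.051

Under each hypothesis, the probability of the observed sequence is: P(data | jar A) = (5/6)(5/6) = 0.69444; P(data | jar B) = (1/6)(1/6) = 0.027778; P(data | jar C) = (2/10)(2/10) = 0.04; P(data | jar D) = (4/8)(4/8) = 0.25; P(data | jar E) = (2/8)(2/8) = 0.0625.
Multiplying each by its prior: 1/12 · 0.69444 = 0.05787, 1/3 · 0.027778 = 0.0092593, 1/6 · 0.04 = 0.0066667, 1/6 · 0.25 = 0.041667, 1/4 · 0.0625 = 0.015625; with total 0.13109.
By Bayes' rule, P(jar C | data) = (0.0066667) / (0.13109) = 0.050856.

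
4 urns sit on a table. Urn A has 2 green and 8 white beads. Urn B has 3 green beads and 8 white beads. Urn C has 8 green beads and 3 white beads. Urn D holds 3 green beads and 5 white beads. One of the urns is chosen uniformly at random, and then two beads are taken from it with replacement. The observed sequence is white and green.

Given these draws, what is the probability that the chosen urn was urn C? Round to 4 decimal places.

Under each hypothesis, the probability of the observed sequence is: P(data | urn A) = (8/10)(2/10) = 0.16; P(data | urn B) = (8/11)(3/11) = 0.19835; P(data | urn C) = (3/11)(8/11) = 0.19835; P(data | urn D) = (5/8)(3/8) = 0.23438.
The prior-weighted likelihoods are 1/4 · 0.16 = 0.04, 1/4 · 0.19835 = 0.049587, 1/4 · 0.19835 = 0.049587, 1/4 · 0.23438 = 0.058594; these sum to 0.19777.
Hence P(urn C | data) = (0.049587) / (0.19777) = 0.25073.

0.2507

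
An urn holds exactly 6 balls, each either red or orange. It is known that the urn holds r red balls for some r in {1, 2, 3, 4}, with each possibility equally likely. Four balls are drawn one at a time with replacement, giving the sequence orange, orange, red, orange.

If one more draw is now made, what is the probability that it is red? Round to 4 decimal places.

0.3424

Compute the likelihood of the observed sequence for each case: P(data | r = 1) = (5/6)(5/6)(1/6)(5/6) = 0.096451; P(data | r = 2) = (4/6)(4/6)(2/6)(4/6) = 0.098765; P(data | r = 3) = (3/6)(3/6)(3/6)(3/6) = 0.0625; P(data | r = 4) = (2/6)(2/6)(4/6)(2/6) = 0.024691.
Weighting by the prior gives 1/4 · 0.096451 = 0.024113, 1/4 · 0.098765 = 0.024691, 1/4 · 0.0625 = 0.015625, 1/4 · 0.024691 = 0.0061728; with total 0.070602.
Dividing through by the total gives posterior P(r = 1 | data) = 0.34153, P(r = 2 | data) = 0.34973, P(r = 3 | data) = 0.22131, P(r = 4 | data) = 0.087432.
Averaging over the posterior, P(red next | data) = (1/6)(0.34153) + (1/3)(0.34973) + (1/2)(0.22131) + (2/3)(0.087432) = 0.34244.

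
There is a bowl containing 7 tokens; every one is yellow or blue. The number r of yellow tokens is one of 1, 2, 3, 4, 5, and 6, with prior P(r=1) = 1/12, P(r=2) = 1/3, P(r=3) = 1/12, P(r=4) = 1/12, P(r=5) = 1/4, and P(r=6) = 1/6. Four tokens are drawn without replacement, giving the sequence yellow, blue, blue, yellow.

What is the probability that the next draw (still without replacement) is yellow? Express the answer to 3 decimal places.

For each hypothesis, P(data | H) works out to: P(data | r = 1) = (1/7)(6/6)(5/5)(0/4) = 0; P(data | r = 2) = (2/7)(5/6)(4/5)(1/4) = 0.047619; P(data | r = 3) = (3/7)(4/6)(3/5)(2/4) = 0.085714; P(data | r = 4) = (4/7)(3/6)(2/5)(3/4) = 0.085714; P(data | r = 5) = (5/7)(2/6)(1/5)(4/4) = 0.047619; P(data | r = 6) = (6/7)(1/6)(0/5) = 0.
Weighting by the prior gives 1/12 · 0 = 0, 1/3 · 0.047619 = 0.015873, 1/12 · 0.085714 = 0.0071429, 1/12 · 0.085714 = 0.0071429, 1/4 · 0.047619 = 0.011905, 1/6 · 0 = 0; with total 0.042063.
Normalising, the posterior is P(r = 1 | data) = 0, P(r = 2 | data) = 0.37736, P(r = 3 | data) = 0.16981, P(r = 4 | data) = 0.16981, P(r = 5 | data) = 0.28302, P(r = 6 | data) = 0.
Averaging over the posterior, P(yellow next | data) = (0)(0.37736) + (1/3)(0.16981) + (2/3)(0.16981) + (1)(0.28302) = 0.45283.

0.453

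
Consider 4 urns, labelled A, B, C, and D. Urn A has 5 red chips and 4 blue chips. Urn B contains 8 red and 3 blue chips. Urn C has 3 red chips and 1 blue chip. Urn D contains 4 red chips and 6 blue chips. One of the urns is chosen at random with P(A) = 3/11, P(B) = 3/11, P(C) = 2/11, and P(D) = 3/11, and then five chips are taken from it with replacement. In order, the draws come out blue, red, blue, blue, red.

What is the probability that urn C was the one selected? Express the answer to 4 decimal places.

Compute the likelihood of the observed sequence for each case: P(data | urn A) = (4/9)(5/9)(4/9)(4/9)(5/9) = 0.027096; P(data | urn B) = (3/11)(8/11)(3/11)(3/11)(8/11) = 0.01073; P(data | urn C) = (1/4)(3/4)(1/4)(1/4)(3/4) = 0.0087891; P(data | urn D) = (6/10)(4/10)(6/10)(6/10)(4/10) = 0.03456.
The prior-weighted likelihoods are 3/11 · 0.027096 = 0.0073899, 3/11 · 0.01073 = 0.0029262, 2/11 · 0.0087891 = 0.001598, 3/11 · 0.03456 = 0.0094255; with total 0.02134.
Hence P(urn C | data) = (0.001598) / (0.02134) = 0.074885.

0.0749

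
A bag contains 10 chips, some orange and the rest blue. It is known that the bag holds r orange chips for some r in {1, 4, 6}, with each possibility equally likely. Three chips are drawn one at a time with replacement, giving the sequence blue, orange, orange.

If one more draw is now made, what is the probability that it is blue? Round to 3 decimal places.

Under each hypothesis, the probability of the observed sequence is: P(data | r = 1) = (9/10)(1/10)(1/10) = 9/1000; P(data | r = 4) = (6/10)(4/10)(4/10) = 12/125; P(data | r = 6) = (4/10)(6/10)(6/10) = 18/125.
Weighting by the prior gives 1/3 · 9/1000 = 3/1000, 1/3 · 12/125 = 4/125, 1/3 · 18/125 = 6/125; summing to 83/1000.
The posterior is then P(r = 1 | data) = 3/83, P(r = 4 | data) = 32/83, P(r = 6 | data) = 48/83.
The predictive probability is P(blue next | data) = (9/10)(3/83) + (3/5)(32/83) + (2/5)(48/83) = 411/830.

0.495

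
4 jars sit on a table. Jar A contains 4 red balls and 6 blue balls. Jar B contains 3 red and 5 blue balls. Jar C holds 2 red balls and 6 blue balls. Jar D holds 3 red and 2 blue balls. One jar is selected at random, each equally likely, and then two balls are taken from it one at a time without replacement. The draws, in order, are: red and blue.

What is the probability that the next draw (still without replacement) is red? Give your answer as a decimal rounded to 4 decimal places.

Under each hypothesis, the probability of the observed sequence is: P(data | jar A) = (4/10)(6/9) = 0.26667; P(data | jar B) = (3/8)(5/7) = 0.26786; P(data | jar C) = (2/8)(6/7) = 0.21429; P(data | jar D) = (3/5)(2/4) = 0.3.
Weighting by the prior gives 1/4 · 0.26667 = 0.066667, 1/4 · 0.26786 = 0.066964, 1/4 · 0.21429 = 0.053571, 1/4 · 0.3 = 0.075; summing to 0.2622.
The posterior is then P(jar A | data) = 0.25426, P(jar B | data) = 0.25539, P(jar C | data) = 0.20431, P(jar D | data) = 0.28604.
The predictive probability is P(red next | data) = (3/8)(0.25426) + (1/3)(0.25539) + (1/6)(0.20431) + (2/3)(0.28604) = 0.40522.

0.4052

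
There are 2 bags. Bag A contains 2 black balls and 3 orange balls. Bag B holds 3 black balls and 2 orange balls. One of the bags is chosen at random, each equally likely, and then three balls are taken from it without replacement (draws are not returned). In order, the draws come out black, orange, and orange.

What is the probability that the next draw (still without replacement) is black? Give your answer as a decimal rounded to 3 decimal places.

For each hypothesis, P(data | H) works out to: P(data | bag A) = (2/5)(3/4)(2/3) = 1/5; P(data | bag B) = (3/5)(2/4)(1/3) = 1/10.
Multiplying each by its prior: 1/2 · 1/5 = 1/10, 1/2 · 1/10 = 1/20; with total 3/20.
Normalising, the posterior is P(bag A | data) = 2/3, P(bag B | data) = 1/3.
The predictive probability is P(black next | data) = (1/2)(2/3) + (1)(1/3) = 2/3.

0.667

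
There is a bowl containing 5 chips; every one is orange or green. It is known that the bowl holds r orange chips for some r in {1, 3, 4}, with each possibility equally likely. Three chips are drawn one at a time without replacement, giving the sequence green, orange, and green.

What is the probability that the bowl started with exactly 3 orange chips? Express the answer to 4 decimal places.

0.3333

For each hypothesis, P(data | H) works out to: P(data | r = 1) = (4/5)(1/4)(3/3) = 1/5; P(data | r = 3) = (2/5)(3/4)(1/3) = 1/10; P(data | r = 4) = (1/5)(4/4)(0/3) = 0.
The prior-weighted likelihoods are 1/3 · 1/5 = 1/15, 1/3 · 1/10 = 1/30, 1/3 · 0 = 0; with total 1/10.
Therefore the posterior P(r = 3 | data) = (1/30) / (1/10) = 1/3.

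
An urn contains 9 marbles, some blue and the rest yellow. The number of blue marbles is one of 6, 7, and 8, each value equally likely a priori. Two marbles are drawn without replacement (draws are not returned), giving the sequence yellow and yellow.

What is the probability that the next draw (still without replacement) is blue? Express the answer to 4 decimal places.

0.8929

Compute the likelihood of the observed sequence for each case: P(data | r = 6) = (3/9)(2/8) = 1/12; P(data | r = 7) = (2/9)(1/8) = 1/36; P(data | r = 8) = (1/9)(0/8) = 0.
Weighting by the prior gives 1/3 · 1/12 = 1/36, 1/3 · 1/36 = 1/108, 1/3 · 0 = 0; these sum to 1/27.
Dividing through by the total gives posterior P(r = 6 | data) = 3/4, P(r = 7 | data) = 1/4, P(r = 8 | data) = 0.
The predictive probability is P(blue next | data) = (6/7)(3/4) + (1)(1/4) = 25/28.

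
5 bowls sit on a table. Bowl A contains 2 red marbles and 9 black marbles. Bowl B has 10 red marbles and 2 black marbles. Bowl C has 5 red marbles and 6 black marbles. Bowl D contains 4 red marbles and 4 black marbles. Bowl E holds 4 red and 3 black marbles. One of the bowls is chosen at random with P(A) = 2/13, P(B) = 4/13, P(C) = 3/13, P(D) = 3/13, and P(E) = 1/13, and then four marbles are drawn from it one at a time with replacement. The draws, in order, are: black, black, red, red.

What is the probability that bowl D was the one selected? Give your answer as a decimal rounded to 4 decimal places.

Compute the likelihood of the observed sequence for each case: P(data | bowl A) = (9/11)(9/11)(2/11)(2/11) = 0.02213; P(data | bowl B) = (2/12)(2/12)(10/12)(10/12) = 0.01929; P(data | bowl C) = (6/11)(6/11)(5/11)(5/11) = 0.061471; P(data | bowl D) = (4/8)(4/8)(4/8)(4/8) = 0.0625; P(data | bowl E) = (3/7)(3/7)(4/7)(4/7) = 0.059975.
The prior-weighted likelihoods are 2/13 · 0.02213 = 0.0034046, 4/13 · 0.01929 = 0.0059354, 3/13 · 0.061471 = 0.014186, 3/13 · 0.0625 = 0.014423, 1/13 · 0.059975 = 0.0046135; summing to 0.042562.
By Bayes' rule, P(bowl D | data) = (0.014423) / (0.042562) = 0.33887.

0.3389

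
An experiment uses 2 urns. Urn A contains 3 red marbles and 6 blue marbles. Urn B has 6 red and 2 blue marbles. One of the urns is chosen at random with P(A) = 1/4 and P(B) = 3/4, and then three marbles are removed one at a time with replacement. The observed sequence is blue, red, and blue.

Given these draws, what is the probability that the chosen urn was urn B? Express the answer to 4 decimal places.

For each hypothesis, P(data | H) works out to: P(data | urn A) = (6/9)(3/9)(6/9) = 0.14815; P(data | urn B) = (2/8)(6/8)(2/8) = 0.046875.
Multiplying each by its prior: 1/4 · 0.14815 = 0.037037, 3/4 · 0.046875 = 0.035156; these sum to 0.072193.
By Bayes' rule, P(urn B | data) = (0.035156) / (0.072193) = 0.48697.

0.4870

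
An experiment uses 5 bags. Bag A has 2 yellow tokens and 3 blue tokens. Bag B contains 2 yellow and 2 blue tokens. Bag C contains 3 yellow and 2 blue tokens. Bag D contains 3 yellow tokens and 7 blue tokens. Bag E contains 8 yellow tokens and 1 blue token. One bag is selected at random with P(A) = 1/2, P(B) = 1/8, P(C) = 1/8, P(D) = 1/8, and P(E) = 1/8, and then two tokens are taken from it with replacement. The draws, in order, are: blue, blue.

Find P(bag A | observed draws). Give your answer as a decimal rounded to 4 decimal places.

For each hypothesis, P(data | H) works out to: P(data | bag A) = (3/5)(3/5) = 0.36; P(data | bag B) = (2/4)(2/4) = 0.25; P(data | bag C) = (2/5)(2/5) = 0.16; P(data | bag D) = (7/10)(7/10) = 0.49; P(data | bag E) = (1/9)(1/9) = 0.012346.
Multiplying each by its prior: 1/2 · 0.36 = 0.18, 1/8 · 0.25 = 0.03125, 1/8 · 0.16 = 0.02, 1/8 · 0.49 = 0.06125, 1/8 · 0.012346 = 0.0015432; these sum to 0.29404.
By Bayes' rule, P(bag A | data) = (0.18) / (0.29404) = 0.61215.

0.6122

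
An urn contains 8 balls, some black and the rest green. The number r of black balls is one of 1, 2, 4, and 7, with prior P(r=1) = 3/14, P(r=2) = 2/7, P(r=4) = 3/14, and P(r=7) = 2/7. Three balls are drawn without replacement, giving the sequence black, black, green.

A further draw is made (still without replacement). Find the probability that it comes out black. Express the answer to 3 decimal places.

The likelihood of the observed sequence under each hypothesis: P(data | r = 1) = (1/8)(0/7) = 0; P(data | r = 2) = (2/8)(1/7)(6/6) = 1/28; P(data | r = 4) = (4/8)(3/7)(4/6) = 1/7; P(data | r = 7) = (7/8)(6/7)(1/6) = 1/8.
The prior-weighted likelihoods are 3/14 · 0 = 0, 2/7 · 1/28 = 1/98, 3/14 · 1/7 = 3/98, 2/7 · 1/8 = 1/28; these sum to 15/196.
The posterior is then P(r = 1 | data) = 0, P(r = 2 | data) = 2/15, P(r = 4 | data) = 2/5, P(r = 7 | data) = 7/15.
Averaging over the posterior, P(black next | data) = (0)(2/15) + (2/5)(2/5) + (1)(7/15) = 47/75.

0.627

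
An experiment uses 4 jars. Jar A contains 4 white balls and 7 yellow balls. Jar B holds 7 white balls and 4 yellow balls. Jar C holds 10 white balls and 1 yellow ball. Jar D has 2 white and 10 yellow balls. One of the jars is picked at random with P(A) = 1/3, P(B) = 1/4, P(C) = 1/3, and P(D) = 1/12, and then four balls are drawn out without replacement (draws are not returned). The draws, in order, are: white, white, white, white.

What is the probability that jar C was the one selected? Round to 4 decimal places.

For each hypothesis, P(data | H) works out to: P(data | jar A) = (4/11)(3/10)(2/9)(1/8) = 0.0030303; P(data | jar B) = (7/11)(6/10)(5/9)(4/8) = 0.10606; P(data | jar C) = (10/11)(9/10)(8/9)(7/8) = 0.63636; P(data | jar D) = (2/12)(1/11)(0/10) = 0.
Weighting by the prior gives 1/3 · 0.0030303 = 0.0010101, 1/4 · 0.10606 = 0.026515, 1/3 · 0.63636 = 0.21212, 1/12 · 0 = 0; these sum to 0.23965.
By Bayes' rule, P(jar C | data) = (0.21212) / (0.23965) = 0.88514.

0.8851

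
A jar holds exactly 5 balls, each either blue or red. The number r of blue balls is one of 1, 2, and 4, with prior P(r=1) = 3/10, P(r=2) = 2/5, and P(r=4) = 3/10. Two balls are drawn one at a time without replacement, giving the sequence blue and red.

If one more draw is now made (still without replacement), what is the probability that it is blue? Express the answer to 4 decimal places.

0.4167

Compute the likelihood of the observed sequence for each case: P(data | r = 1) = (1/5)(4/4) = 1/5; P(data | r = 2) = (2/5)(3/4) = 3/10; P(data | r = 4) = (4/5)(1/4) = 1/5.
Weighting by the prior gives 3/10 · 1/5 = 3/50, 2/5 · 3/10 = 3/25, 3/10 · 1/5 = 3/50; these sum to 6/25.
The posterior is then P(r = 1 | data) = 1/4, P(r = 2 | data) = 1/2, P(r = 4 | data) = 1/4.
Averaging over the posterior, P(blue next | data) = (0)(1/4) + (1/3)(1/2) + (1)(1/4) = 5/12.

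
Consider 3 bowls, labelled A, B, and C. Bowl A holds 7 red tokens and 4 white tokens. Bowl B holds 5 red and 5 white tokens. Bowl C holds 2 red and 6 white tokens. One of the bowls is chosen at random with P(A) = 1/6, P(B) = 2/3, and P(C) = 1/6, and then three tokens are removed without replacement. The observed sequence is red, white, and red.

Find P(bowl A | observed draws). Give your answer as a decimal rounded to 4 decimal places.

0.2230

For each hypothesis, P(data | H) works out to: P(data | bowl A) = (7/11)(4/10)(6/9) = 0.1697; P(data | bowl B) = (5/10)(5/9)(4/8) = 0.13889; P(data | bowl C) = (2/8)(6/7)(1/6) = 0.035714.
Multiplying each by its prior: 1/6 · 0.1697 = 0.028283, 2/3 · 0.13889 = 0.092593, 1/6 · 0.035714 = 0.0059524; with total 0.12683.
Hence P(bowl A | data) = (0.028283) / (0.12683) = 0.223.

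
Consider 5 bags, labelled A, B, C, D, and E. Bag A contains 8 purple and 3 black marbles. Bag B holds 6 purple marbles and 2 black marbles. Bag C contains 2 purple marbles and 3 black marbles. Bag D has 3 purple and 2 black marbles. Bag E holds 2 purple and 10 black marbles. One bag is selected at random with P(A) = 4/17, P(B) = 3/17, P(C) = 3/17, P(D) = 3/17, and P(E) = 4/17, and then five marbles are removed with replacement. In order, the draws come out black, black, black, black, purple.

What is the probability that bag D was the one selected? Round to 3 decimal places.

0.084

The likelihood of the observed sequence under each hypothesis: P(data | bag A) = (3/11)(3/11)(3/11)(3/11)(8/11) = 0.0040236; P(data | bag B) = (2/8)(2/8)(2/8)(2/8)(6/8) = 0.0029297; P(data | bag C) = (3/5)(3/5)(3/5)(3/5)(2/5) = 0.05184; P(data | bag D) = (2/5)(2/5)(2/5)(2/5)(3/5) = 0.01536; P(data | bag E) = (10/12)(10/12)(10/12)(10/12)(2/12) = 0.080376.
Multiplying each by its prior: 4/17 · 0.0040236 = 0.00094672, 3/17 · 0.0029297 = 0.000517, 3/17 · 0.05184 = 0.0091482, 3/17 · 0.01536 = 0.0027106, 4/17 · 0.080376 = 0.018912; with total 0.032234.
So P(bag D | data) = (0.0027106) / (0.032234) = 0.08409.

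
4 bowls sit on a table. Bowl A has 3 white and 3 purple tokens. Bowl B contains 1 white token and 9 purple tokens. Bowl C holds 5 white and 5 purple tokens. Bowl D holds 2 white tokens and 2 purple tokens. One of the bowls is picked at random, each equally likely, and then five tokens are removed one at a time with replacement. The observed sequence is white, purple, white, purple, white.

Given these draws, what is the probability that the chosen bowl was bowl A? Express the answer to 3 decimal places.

The likelihood of the observed sequence under each hypothesis: P(data | bowl A) = (3/6)(3/6)(3/6)(3/6)(3/6) = 0.03125; P(data | bowl B) = (1/10)(9/10)(1/10)(9/10)(1/10) = 0.00081; P(data | bowl C) = (5/10)(5/10)(5/10)(5/10)(5/10) = 0.03125; P(data | bowl D) = (2/4)(2/4)(2/4)(2/4)(2/4) = 0.03125.
Multiplying each by its prior: 1/4 · 0.03125 = 0.0078125, 1/4 · 0.00081 = 0.0002025, 1/4 · 0.03125 = 0.0078125, 1/4 · 0.03125 = 0.0078125; with total 0.02364.
Hence P(bowl A | data) = (0.0078125) / (0.02364) = 0.33048.

0.330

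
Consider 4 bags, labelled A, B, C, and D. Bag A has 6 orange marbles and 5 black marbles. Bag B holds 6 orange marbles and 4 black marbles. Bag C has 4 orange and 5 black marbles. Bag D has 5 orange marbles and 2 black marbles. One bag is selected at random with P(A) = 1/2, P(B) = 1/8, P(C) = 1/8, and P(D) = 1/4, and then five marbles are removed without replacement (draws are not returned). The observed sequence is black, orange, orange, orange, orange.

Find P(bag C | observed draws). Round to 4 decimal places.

0.0211

Under each hypothesis, the probability of the observed sequence is: P(data | bag A) = (5/11)(6/10)(5/9)(4/8)(3/7) = 0.032468; P(data | bag B) = (4/10)(6/9)(5/8)(4/7)(3/6) = 0.047619; P(data | bag C) = (5/9)(4/8)(3/7)(2/6)(1/5) = 0.0079365; P(data | bag D) = (2/7)(5/6)(4/5)(3/4)(2/3) = 0.095238.
Weighting by the prior gives 1/2 · 0.032468 = 0.016234, 1/8 · 0.047619 = 0.0059524, 1/8 · 0.0079365 = 0.00099206, 1/4 · 0.095238 = 0.02381; these sum to 0.046988.
So P(bag C | data) = (0.00099206) / (0.046988) = 0.021113.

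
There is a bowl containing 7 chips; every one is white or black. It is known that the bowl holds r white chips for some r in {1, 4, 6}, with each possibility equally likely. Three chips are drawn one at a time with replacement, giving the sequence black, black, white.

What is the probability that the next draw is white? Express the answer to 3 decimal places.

Under each hypothesis, the probability of the observed sequence is: P(data | r = 1) = (6/7)(6/7)(1/7) = 36/343; P(data | r = 4) = (3/7)(3/7)(4/7) = 36/343; P(data | r = 6) = (1/7)(1/7)(6/7) = 6/343.
Weighting by the prior gives 1/3 · 36/343 = 12/343, 1/3 · 36/343 = 12/343, 1/3 · 6/343 = 2/343; summing to 26/343.
Dividing through by the total gives posterior P(r = 1 | data) = 6/13, P(r = 4 | data) = 6/13, P(r = 6 | data) = 1/13.
The predictive probability is P(white next | data) = (1/7)(6/13) + (4/7)(6/13) + (6/7)(1/13) = 36/91.

0.396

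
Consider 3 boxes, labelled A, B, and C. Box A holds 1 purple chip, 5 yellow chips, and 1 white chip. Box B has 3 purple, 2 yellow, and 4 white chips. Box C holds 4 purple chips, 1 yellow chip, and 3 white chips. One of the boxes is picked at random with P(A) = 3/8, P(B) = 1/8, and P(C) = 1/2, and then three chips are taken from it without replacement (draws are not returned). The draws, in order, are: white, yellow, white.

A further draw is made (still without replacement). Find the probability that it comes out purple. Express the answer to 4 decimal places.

Under each hypothesis, the probability of the observed sequence is: P(data | box A) = (1/7)(5/6)(0/5) = 0; P(data | box B) = (4/9)(2/8)(3/7) = 1/21; P(data | box C) = (3/8)(1/7)(2/6) = 1/56.
The prior-weighted likelihoods are 3/8 · 0 = 0, 1/8 · 1/21 = 1/168, 1/2 · 1/56 = 1/112; these sum to 5/336.
Normalising, the posterior is P(box A | data) = 0, P(box B | data) = 2/5, P(box C | data) = 3/5.
So P(purple next | data) = Σ P(purple next | H) P(H | data) = (1/2)(2/5) + (4/5)(3/5) = 17/25.

0.6800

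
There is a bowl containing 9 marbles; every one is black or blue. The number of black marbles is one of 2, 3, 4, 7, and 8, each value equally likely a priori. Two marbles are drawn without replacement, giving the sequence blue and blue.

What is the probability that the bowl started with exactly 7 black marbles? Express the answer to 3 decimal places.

0.021

The likelihood of the observed sequence under each hypothesis: P(data | r = 2) = (7/9)(6/8) = 7/12; P(data | r = 3) = (6/9)(5/8) = 5/12; P(data | r = 4) = (5/9)(4/8) = 5/18; P(data | r = 7) = (2/9)(1/8) = 1/36; P(data | r = 8) = (1/9)(0/8) = 0.
Multiplying each by its prior: 1/5 · 7/12 = 7/60, 1/5 · 5/12 = 1/12, 1/5 · 5/18 = 1/18, 1/5 · 1/36 = 1/180, 1/5 · 0 = 0; with total 47/180.
Therefore the posterior P(r = 7 | data) = (1/180) / (47/180) = 1/47.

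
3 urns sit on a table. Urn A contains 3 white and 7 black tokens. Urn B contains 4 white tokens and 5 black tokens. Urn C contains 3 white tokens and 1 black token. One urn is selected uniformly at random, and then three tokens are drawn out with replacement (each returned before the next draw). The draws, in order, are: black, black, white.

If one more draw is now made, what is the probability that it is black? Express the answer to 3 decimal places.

The likelihood of the observed sequence under each hypothesis: P(data | urn A) = (7/10)(7/10)(3/10) = 0.147; P(data | urn B) = (5/9)(5/9)(4/9) = 0.13717; P(data | urn C) = (1/4)(1/4)(3/4) = 0.046875.
Weighting by the prior gives 1/3 · 0.147 = 0.049, 1/3 · 0.13717 = 0.045725, 1/3 · 0.046875 = 0.015625; with total 0.11035.
The posterior is then P(urn A | data) = 0.44404, P(urn B | data) = 0.41436, P(urn C | data) = 0.1416.
The predictive probability is P(black next | data) = (7/10)(0.44404) + (5/9)(0.41436) + (1/4)(0.1416) = 0.57643.

0.576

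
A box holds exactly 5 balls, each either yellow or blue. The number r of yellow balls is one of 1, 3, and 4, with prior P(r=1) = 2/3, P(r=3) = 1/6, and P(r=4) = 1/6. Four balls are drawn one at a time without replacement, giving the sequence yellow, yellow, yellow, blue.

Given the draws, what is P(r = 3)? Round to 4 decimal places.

The likelihood of the observed sequence under each hypothesis: P(data | r = 1) = (1/5)(0/4) = 0; P(data | r = 3) = (3/5)(2/4)(1/3)(2/2) = 1/10; P(data | r = 4) = (4/5)(3/4)(2/3)(1/2) = 1/5.
Multiplying each by its prior: 2/3 · 0 = 0, 1/6 · 1/10 = 1/60, 1/6 · 1/5 = 1/30; summing to 1/20.
By Bayes' rule, P(r = 3 | data) = (1/60) / (1/20) = 1/3.

0.3333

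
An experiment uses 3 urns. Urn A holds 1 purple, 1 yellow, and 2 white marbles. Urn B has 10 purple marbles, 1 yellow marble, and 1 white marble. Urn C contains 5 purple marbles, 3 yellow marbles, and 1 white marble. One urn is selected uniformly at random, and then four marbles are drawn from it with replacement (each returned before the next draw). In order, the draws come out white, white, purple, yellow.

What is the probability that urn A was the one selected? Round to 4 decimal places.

The likelihood of the observed sequence under each hypothesis: P(data | urn A) = (2/4)(2/4)(1/4)(1/4) = 0.015625; P(data | urn B) = (1/12)(1/12)(10/12)(1/12) = 0.00048225; P(data | urn C) = (1/9)(1/9)(5/9)(3/9) = 0.0022862.
Weighting by the prior gives 1/3 · 0.015625 = 0.0052083, 1/3 · 0.00048225 = 0.00016075, 1/3 · 0.0022862 = 0.00076208; with total 0.0061312.
By Bayes' rule, P(urn A | data) = (0.0052083) / (0.0061312) = 0.84949.

0.8495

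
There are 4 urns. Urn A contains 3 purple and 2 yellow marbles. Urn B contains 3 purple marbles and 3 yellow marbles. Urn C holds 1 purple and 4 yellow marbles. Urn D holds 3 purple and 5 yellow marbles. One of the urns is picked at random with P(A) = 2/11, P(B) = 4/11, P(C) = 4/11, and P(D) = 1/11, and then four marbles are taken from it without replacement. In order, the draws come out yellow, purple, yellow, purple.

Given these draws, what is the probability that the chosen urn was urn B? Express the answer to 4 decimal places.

0.5957

Under each hypothesis, the probability of the observed sequence is: P(data | urn A) = (2/5)(3/4)(1/3)(2/2) = 1/10; P(data | urn B) = (3/6)(3/5)(2/4)(2/3) = 1/10; P(data | urn C) = (4/5)(1/4)(3/3)(0/2) = 0; P(data | urn D) = (5/8)(3/7)(4/6)(2/5) = 1/14.
The prior-weighted likelihoods are 2/11 · 1/10 = 1/55, 4/11 · 1/10 = 2/55, 4/11 · 0 = 0, 1/11 · 1/14 = 1/154; these sum to 47/770.
By Bayes' rule, P(urn B | data) = (2/55) / (47/770) = 28/47.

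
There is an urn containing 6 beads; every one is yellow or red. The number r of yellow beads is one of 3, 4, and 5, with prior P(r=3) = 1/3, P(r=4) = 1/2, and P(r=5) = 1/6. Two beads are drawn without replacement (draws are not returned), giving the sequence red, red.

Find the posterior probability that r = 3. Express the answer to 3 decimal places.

Compute the likelihood of the observed sequence for each case: P(data | r = 3) = (3/6)(2/5) = 1/5; P(data | r = 4) = (2/6)(1/5) = 1/15; P(data | r = 5) = (1/6)(0/5) = 0.
The prior-weighted likelihoods are 1/3 · 1/5 = 1/15, 1/2 · 1/15 = 1/30, 1/6 · 0 = 0; with total 1/10.
So P(r = 3 | data) = (1/15) / (1/10) = 2/3.

0.667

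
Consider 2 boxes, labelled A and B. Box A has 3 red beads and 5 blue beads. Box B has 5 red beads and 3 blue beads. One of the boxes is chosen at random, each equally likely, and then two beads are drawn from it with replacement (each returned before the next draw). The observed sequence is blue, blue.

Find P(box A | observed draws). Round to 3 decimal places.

0.735

For each hypothesis, P(data | H) works out to: P(data | box A) = (5/8)(5/8) = 25/64; P(data | box B) = (3/8)(3/8) = 9/64.
Weighting by the prior gives 1/2 · 25/64 = 25/128, 1/2 · 9/64 = 9/128; these sum to 17/64.
Hence P(box A | data) = (25/128) / (17/64) = 25/34.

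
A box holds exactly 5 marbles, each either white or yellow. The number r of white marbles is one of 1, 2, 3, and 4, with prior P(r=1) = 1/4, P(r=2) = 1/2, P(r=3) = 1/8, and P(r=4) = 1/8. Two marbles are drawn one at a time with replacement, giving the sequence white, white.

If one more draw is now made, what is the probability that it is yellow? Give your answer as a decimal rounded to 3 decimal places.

For each hypothesis, P(data | H) works out to: P(data | r = 1) = (1/5)(1/5) = 1/25; P(data | r = 2) = (2/5)(2/5) = 4/25; P(data | r = 3) = (3/5)(3/5) = 9/25; P(data | r = 4) = (4/5)(4/5) = 16/25.
Multiplying each by its prior: 1/4 · 1/25 = 1/100, 1/2 · 4/25 = 2/25, 1/8 · 9/25 = 9/200, 1/8 · 16/25 = 2/25; these sum to 43/200.
Normalising, the posterior is P(r = 1 | data) = 2/43, P(r = 2 | data) = 16/43, P(r = 3 | data) = 9/43, P(r = 4 | data) = 16/43.
The predictive probability is P(yellow next | data) = (4/5)(2/43) + (3/5)(16/43) + (2/5)(9/43) + (1/5)(16/43) = 18/43.

0.419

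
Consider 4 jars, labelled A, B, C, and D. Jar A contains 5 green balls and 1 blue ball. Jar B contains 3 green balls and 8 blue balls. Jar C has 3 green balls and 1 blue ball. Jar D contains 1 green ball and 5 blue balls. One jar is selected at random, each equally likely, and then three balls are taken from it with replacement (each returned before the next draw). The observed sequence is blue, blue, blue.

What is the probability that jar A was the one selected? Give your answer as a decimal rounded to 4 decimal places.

0.0047

For each hypothesis, P(data | H) works out to: P(data | jar A) = (1/6)(1/6)(1/6) = 0.0046296; P(data | jar B) = (8/11)(8/11)(8/11) = 0.38467; P(data | jar C) = (1/4)(1/4)(1/4) = 0.015625; P(data | jar D) = (5/6)(5/6)(5/6) = 0.5787.
Multiplying each by its prior: 1/4 · 0.0046296 = 0.0011574, 1/4 · 0.38467 = 0.096168, 1/4 · 0.015625 = 0.0039062, 1/4 · 0.5787 = 0.14468; summing to 0.24591.
Hence P(jar A | data) = (0.0011574) / (0.24591) = 0.0047067.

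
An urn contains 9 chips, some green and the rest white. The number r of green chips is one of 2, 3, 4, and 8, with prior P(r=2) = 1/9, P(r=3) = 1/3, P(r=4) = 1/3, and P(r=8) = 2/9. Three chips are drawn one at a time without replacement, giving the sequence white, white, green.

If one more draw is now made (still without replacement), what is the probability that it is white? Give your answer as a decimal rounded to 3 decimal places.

The likelihood of the observed sequence under each hypothesis: P(data | r = 2) = (7/9)(6/8)(2/7) = 1/6; P(data | r = 3) = (6/9)(5/8)(3/7) = 5/28; P(data | r = 4) = (5/9)(4/8)(4/7) = 10/63; P(data | r = 8) = (1/9)(0/8) = 0.
Weighting by the prior gives 1/9 · 1/6 = 1/54, 1/3 · 5/28 = 5/84, 1/3 · 10/63 = 10/189, 2/9 · 0 = 0; summing to 11/84.
Dividing through by the total gives posterior P(r = 2 | data) = 14/99, P(r = 3 | data) = 5/11, P(r = 4 | data) = 40/99, P(r = 8 | data) = 0.
The predictive probability is P(white next | data) = (5/6)(14/99) + (2/3)(5/11) + (1/2)(40/99) = 185/297.

0.623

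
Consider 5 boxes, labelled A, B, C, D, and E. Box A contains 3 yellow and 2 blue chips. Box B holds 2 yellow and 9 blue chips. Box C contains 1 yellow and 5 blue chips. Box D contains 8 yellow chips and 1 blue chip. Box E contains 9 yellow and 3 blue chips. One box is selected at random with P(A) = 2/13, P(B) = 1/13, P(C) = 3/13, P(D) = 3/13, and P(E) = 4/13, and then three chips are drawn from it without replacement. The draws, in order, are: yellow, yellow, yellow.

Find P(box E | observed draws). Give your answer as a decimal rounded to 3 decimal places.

0.410

The likelihood of the observed sequence under each hypothesis: P(data | box A) = (3/5)(2/4)(1/3) = 1/10; P(data | box B) = (2/11)(1/10)(0/9) = 0; P(data | box C) = (1/6)(0/5) = 0; P(data | box D) = (8/9)(7/8)(6/7) = 2/3; P(data | box E) = (9/12)(8/11)(7/10) = 21/55.
Weighting by the prior gives 2/13 · 1/10 = 1/65, 1/13 · 0 = 0, 3/13 · 0 = 0, 3/13 · 2/3 = 2/13, 4/13 · 21/55 = 84/715; summing to 41/143.
Therefore the posterior P(box E | data) = (84/715) / (41/143) = 84/205.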